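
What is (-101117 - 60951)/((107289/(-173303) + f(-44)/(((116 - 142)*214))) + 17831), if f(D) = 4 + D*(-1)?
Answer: -751323788657/82659024989 ≈ -9.0894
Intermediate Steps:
f(D) = 4 - D
(-101117 - 60951)/((107289/(-173303) + f(-44)/(((116 - 142)*214))) + 17831) = (-101117 - 60951)/((107289/(-173303) + (4 - 1*(-44))/(((116 - 142)*214))) + 17831) = -162068/((107289*(-1/173303) + (4 + 44)/((-26*214))) + 17831) = -162068/((-8253/13331 + 48/(-5564)) + 17831) = -162068/((-8253/13331 + 48*(-1/5564)) + 17831) = -162068/((-8253/13331 - 12/1391) + 17831) = -162068/(-11639895/18543421 + 17831) = -162068/330636099956/18543421 = -162068*18543421/330636099956 = -751323788657/82659024989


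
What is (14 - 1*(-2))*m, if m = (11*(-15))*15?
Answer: -39600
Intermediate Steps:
m = -2475 (m = -165*15 = -2475)
(14 - 1*(-2))*m = (14 - 1*(-2))*(-2475) = (14 + 2)*(-2475) = 16*(-2475) = -39600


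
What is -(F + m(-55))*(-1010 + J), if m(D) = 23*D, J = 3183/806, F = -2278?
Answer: -2872937211/806 ≈ -3.5644e+6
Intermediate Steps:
J = 3183/806 (J = 3183*(1/806) = 3183/806 ≈ 3.9491)
-(F + m(-55))*(-1010 + J) = -(-2278 + 23*(-55))*(-1010 + 3183/806) = -(-2278 - 1265)*(-810877)/806 = -(-3543)*(-810877)/806 = -1*2872937211/806 = -2872937211/806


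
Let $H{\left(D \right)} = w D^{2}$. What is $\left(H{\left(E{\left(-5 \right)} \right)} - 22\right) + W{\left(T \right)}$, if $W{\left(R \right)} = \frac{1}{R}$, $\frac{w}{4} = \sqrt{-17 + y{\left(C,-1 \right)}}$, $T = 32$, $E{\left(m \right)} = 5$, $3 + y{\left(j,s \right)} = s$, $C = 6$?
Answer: $- \frac{703}{32} + 100 i \sqrt{21} \approx -21.969 + 458.26 i$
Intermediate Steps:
$y{\left(j,s \right)} = -3 + s$
$w = 4 i \sqrt{21}$ ($w = 4 \sqrt{-17 - 4} = 4 \sqrt{-21} = 4 i \sqrt{21} \approx 18.33 i$)
$H{\left(D \right)} = 4 i \sqrt{21} D^{2}$
$\left(H{\left(E{\left(-5 \right)} \right)} - 22\right) + W{\left(T \right)} = \left(4 i \sqrt{21} \cdot 5^{2} - 22\right) + \frac{1}{32} = \left(4 i \sqrt{21} \cdot 25 - 22\right) + \frac{1}{32} = \left(100 i \sqrt{21} - 22\right) + \frac{1}{32} = \left(-22 + 100 i \sqrt{21}\right) + \frac{1}{32} = - \frac{703}{32} + 100 i \sqrt{21}$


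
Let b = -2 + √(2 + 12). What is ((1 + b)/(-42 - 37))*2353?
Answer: 2353/79 - 2353*√14/79 ≈ -81.660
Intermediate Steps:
b = -2 + √14 ≈ 1.7417
((1 + b)/(-42 - 37))*2353 = ((1 + (-2 + √14))/(-42 - 37))*2353 = ((-1 + √14)/(-79))*2353 = ((-1 + √14)*(-1/79))*2353 = (1/79 - √14/79)*2353 = 2353/79 - 2353*√14/79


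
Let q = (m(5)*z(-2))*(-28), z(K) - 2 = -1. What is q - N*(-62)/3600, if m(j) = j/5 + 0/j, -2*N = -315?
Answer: -2023/80 ≈ -25.288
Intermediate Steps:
N = 315/2 (N = -½*(-315) = 315/2 ≈ 157.50)
z(K) = 1 (z(K) = 2 - 1 = 1)
m(j) = j/5 (m(j) = j*(⅕) + 0 = j/5 + 0 = j/5)
q = -28 (q = (((⅕)*5)*1)*(-28) = (1*1)*(-28) = 1*(-28) = -28)
q - N*(-62)/3600 = -28 - (315/2)*(-62)/3600 = -28 - (-9765)/3600 = -28 - 1*(-217/80) = -28 + 217/80 = -2023/80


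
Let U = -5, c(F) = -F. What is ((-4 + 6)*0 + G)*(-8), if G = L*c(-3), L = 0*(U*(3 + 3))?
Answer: 0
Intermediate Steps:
L = 0 (L = 0*(-5*(3 + 3)) = 0*(-5*6) = 0*(-30) = 0)
G = 0 (G = 0*(-1*(-3)) = 0*3 = 0)
((-4 + 6)*0 + G)*(-8) = ((-4 + 6)*0 + 0)*(-8) = (2*0 + 0)*(-8) = (0 + 0)*(-8) = 0*(-8) = 0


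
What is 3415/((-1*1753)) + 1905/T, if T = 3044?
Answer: -7055795/5336132 ≈ -1.3223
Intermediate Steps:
3415/((-1*1753)) + 1905/T = 3415/((-1*1753)) + 1905/3044 = 3415/(-1753) + 1905*(1/3044) = 3415*(-1/1753) + 1905/3044 = -3415/1753 + 1905/3044 = -7055795/5336132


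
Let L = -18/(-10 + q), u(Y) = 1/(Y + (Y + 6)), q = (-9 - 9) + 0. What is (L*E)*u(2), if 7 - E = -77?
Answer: 27/5 ≈ 5.4000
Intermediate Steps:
q = -18 (q = -18 + 0 = -18)
E = 84 (E = 7 - 1*(-77) = 7 + 77 = 84)
u(Y) = 1/(6 + 2*Y) (u(Y) = 1/(Y + (6 + Y)) = 1/(6 + 2*Y))
L = 9/14 (L = -18/(-10 - 18) = -18/(-28) = -18*(-1/28) = 9/14 ≈ 0.64286)
(L*E)*u(2) = ((9/14)*84)*(1/(2*(3 + 2))) = 54*((1/2)/5) = 54*((1/2)*(1/5)) = 54*(1/10) = 27/5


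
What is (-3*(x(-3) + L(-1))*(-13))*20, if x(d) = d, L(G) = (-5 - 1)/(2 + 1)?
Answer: -3900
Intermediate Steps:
L(G) = -2 (L(G) = -6/3 = -6*⅓ = -2)
(-3*(x(-3) + L(-1))*(-13))*20 = (-3*(-3 - 2)*(-13))*20 = (-3*(-5)*(-13))*20 = (15*(-13))*20 = -195*20 = -3900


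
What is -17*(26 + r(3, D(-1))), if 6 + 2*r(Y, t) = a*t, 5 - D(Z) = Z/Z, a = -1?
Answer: -357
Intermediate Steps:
D(Z) = 4 (D(Z) = 5 - Z/Z = 5 - 1*1 = 5 - 1 = 4)
r(Y, t) = -3 - t/2 (r(Y, t) = -3 + (-t)/2 = -3 - t/2)
-17*(26 + r(3, D(-1))) = -17*(26 + (-3 - 1/2*4)) = -17*(26 + (-3 - 2)) = -17*(26 - 5) = -17*21 = -357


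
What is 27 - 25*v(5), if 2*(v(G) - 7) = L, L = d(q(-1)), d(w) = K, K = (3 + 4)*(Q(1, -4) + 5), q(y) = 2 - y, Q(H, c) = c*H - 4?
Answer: 229/2 ≈ 114.50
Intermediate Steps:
Q(H, c) = -4 + H*c (Q(H, c) = H*c - 4 = -4 + H*c)
K = -21 (K = (3 + 4)*((-4 + 1*(-4)) + 5) = 7*((-4 - 4) + 5) = 7*(-8 + 5) = 7*(-3) = -21)
d(w) = -21
L = -21
v(G) = -7/2 (v(G) = 7 + (½)*(-21) = 7 - 21/2 = -7/2)
27 - 25*v(5) = 27 - 25*(-7/2) = 27 + 175/2 = 229/2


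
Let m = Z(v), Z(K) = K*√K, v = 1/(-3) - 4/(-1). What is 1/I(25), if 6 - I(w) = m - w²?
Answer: 17037/10749016 + 33*√33/10749016 ≈ 0.0016026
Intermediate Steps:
v = 11/3 (v = 1*(-⅓) - 4*(-1) = -⅓ + 4 = 11/3 ≈ 3.6667)
Z(K) = K^(3/2)
m = 11*√33/9 (m = (11/3)^(3/2) = 11*√33/9 ≈ 7.0211)
I(w) = 6 + w² - 11*√33/9 (I(w) = 6 - (11*√33/9 - w²) = 6 - (-w² + 11*√33/9) = 6 + (w² - 11*√33/9) = 6 + w² - 11*√33/9)
1/I(25) = 1/(6 + 25² - 11*√33/9) = 1/(6 + 625 - 11*√33/9) = 1/(631 - 11*√33/9)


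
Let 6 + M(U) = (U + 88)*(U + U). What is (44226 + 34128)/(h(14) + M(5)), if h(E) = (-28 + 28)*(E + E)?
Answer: 13059/154 ≈ 84.799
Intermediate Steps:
h(E) = 0 (h(E) = 0*(2*E) = 0)
M(U) = -6 + 2*U*(88 + U) (M(U) = -6 + (U + 88)*(U + U) = -6 + (88 + U)*(2*U) = -6 + 2*U*(88 + U))
(44226 + 34128)/(h(14) + M(5)) = (44226 + 34128)/(0 + (-6 + 2*5**2 + 176*5)) = 78354/(0 + (-6 + 2*25 + 880)) = 78354/(0 + (-6 + 50 + 880)) = 78354/(0 + 924) = 78354/924 = 78354*(1/924) = 13059/154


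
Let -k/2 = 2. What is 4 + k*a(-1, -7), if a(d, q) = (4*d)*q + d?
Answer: -104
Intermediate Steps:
k = -4 (k = -2*2 = -4)
a(d, q) = d + 4*d*q (a(d, q) = 4*d*q + d = d + 4*d*q)
4 + k*a(-1, -7) = 4 - (-4)*(1 + 4*(-7)) = 4 - (-4)*(1 - 28) = 4 - (-4)*(-27) = 4 - 4*27 = 4 - 108 = -104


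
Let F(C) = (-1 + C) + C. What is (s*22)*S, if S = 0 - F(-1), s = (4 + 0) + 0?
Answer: 264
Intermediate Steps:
F(C) = -1 + 2*C
s = 4 (s = 4 + 0 = 4)
S = 3 (S = 0 - (-1 + 2*(-1)) = 0 - (-1 - 2) = 0 - 1*(-3) = 0 + 3 = 3)
(s*22)*S = (4*22)*3 = 88*3 = 264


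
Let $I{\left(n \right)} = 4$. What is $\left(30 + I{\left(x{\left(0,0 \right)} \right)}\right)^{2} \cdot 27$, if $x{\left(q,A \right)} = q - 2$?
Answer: $31212$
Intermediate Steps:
$x{\left(q,A \right)} = -2 + q$ ($x{\left(q,A \right)} = q - 2 = -2 + q$)
$\left(30 + I{\left(x{\left(0,0 \right)} \right)}\right)^{2} \cdot 27 = \left(30 + 4\right)^{2} \cdot 27 = 34^{2} \cdot 27 = 1156 \cdot 27 = 31212$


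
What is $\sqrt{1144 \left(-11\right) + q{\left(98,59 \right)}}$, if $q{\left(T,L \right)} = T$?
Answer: $i \sqrt{12486} \approx 111.74 i$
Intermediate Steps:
$\sqrt{1144 \left(-11\right) + q{\left(98,59 \right)}} = \sqrt{1144 \left(-11\right) + 98} = \sqrt{-12584 + 98} = \sqrt{-12486} = i \sqrt{12486}$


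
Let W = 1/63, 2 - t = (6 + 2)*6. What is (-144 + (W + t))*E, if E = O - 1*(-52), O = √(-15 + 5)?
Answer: -622388/63 - 11969*I*√10/63 ≈ -9879.2 - 600.78*I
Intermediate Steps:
O = I*√10 (O = √(-10) = I*√10 ≈ 3.1623*I)
t = -46 (t = 2 - (6 + 2)*6 = 2 - 8*6 = 2 - 1*48 = 2 - 48 = -46)
E = 52 + I*√10 (E = I*√10 - 1*(-52) = I*√10 + 52 = 52 + I*√10 ≈ 52.0 + 3.1623*I)
W = 1/63 ≈ 0.015873
(-144 + (W + t))*E = (-144 + (1/63 - 46))*(52 + I*√10) = (-144 - 2897/63)*(52 + I*√10) = -11969*(52 + I*√10)/63 = -622388/63 - 11969*I*√10/63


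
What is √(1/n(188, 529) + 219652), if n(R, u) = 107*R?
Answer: √22220735234357/10058 ≈ 468.67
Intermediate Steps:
√(1/n(188, 529) + 219652) = √(1/(107*188) + 219652) = √(1/20116 + 219652) = √(4418519633/20116) = √22220735234357/10058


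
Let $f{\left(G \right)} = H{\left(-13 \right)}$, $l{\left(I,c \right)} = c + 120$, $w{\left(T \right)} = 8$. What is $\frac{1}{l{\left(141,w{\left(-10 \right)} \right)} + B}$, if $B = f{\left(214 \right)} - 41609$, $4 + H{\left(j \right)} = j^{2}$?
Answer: $- \frac{1}{41316} \approx -2.4204 \cdot 10^{-5}$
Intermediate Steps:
$l{\left(I,c \right)} = 120 + c$
$H{\left(j \right)} = -4 + j^{2}$
$f{\left(G \right)} = 165$ ($f{\left(G \right)} = -4 + \left(-13\right)^{2} = -4 + 169 = 165$)
$B = -41444$ ($B = 165 - 41609 = -41444$)
$\frac{1}{l{\left(141,w{\left(-10 \right)} \right)} + B} = \frac{1}{\left(120 + 8\right) - 41444} = \frac{1}{128 - 41444} = \frac{1}{-41316} = - \frac{1}{41316}$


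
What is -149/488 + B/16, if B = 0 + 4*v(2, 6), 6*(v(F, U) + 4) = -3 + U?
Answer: -72/61 ≈ -1.1803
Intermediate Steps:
v(F, U) = -9/2 + U/6 (v(F, U) = -4 + (-3 + U)/6 = -4 + (-1/2 + U/6) = -9/2 + U/6)
B = -14 (B = 0 + 4*(-9/2 + (1/6)*6) = 0 + 4*(-9/2 + 1) = 0 + 4*(-7/2) = 0 - 14 = -14)
-149/488 + B/16 = -149/488 - 14/16 = -149*1/488 - 14*1/16 = -149/488 - 7/8 = -72/61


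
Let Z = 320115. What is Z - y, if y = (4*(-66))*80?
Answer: 341235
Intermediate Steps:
y = -21120 (y = -264*80 = -21120)
Z - y = 320115 - 1*(-21120) = 320115 + 21120 = 341235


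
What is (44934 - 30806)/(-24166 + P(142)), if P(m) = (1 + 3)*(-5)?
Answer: -7064/12093 ≈ -0.58414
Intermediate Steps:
P(m) = -20 (P(m) = 4*(-5) = -20)
(44934 - 30806)/(-24166 + P(142)) = (44934 - 30806)/(-24166 - 20) = 14128/(-24186) = 14128*(-1/24186) = -7064/12093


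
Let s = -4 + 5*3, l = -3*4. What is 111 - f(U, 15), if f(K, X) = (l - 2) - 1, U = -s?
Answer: 126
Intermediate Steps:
l = -12
s = 11 (s = -4 + 15 = 11)
U = -11 (U = -1*11 = -11)
f(K, X) = -15 (f(K, X) = (-12 - 2) - 1 = -14 - 1 = -15)
111 - f(U, 15) = 111 - 1*(-15) = 111 + 15 = 126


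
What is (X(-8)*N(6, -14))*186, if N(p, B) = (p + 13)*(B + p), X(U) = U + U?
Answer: 452352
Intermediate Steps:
X(U) = 2*U
N(p, B) = (13 + p)*(B + p)
(X(-8)*N(6, -14))*186 = ((2*(-8))*(6**2 + 13*(-14) + 13*6 - 14*6))*186 = -16*(36 - 182 + 78 - 84)*186 = -16*(-152)*186 = 2432*186 = 452352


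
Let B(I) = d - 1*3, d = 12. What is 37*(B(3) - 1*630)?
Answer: -22977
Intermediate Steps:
B(I) = 9 (B(I) = 12 - 1*3 = 12 - 3 = 9)
37*(B(3) - 1*630) = 37*(9 - 1*630) = 37*(9 - 630) = 37*(-621) = -22977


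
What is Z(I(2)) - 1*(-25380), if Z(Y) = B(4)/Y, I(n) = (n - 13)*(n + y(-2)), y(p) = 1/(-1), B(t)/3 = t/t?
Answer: 279177/11 ≈ 25380.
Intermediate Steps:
B(t) = 3 (B(t) = 3*(t/t) = 3*1 = 3)
y(p) = -1
I(n) = (-1 + n)*(-13 + n) (I(n) = (n - 13)*(n - 1) = (-13 + n)*(-1 + n) = (-1 + n)*(-13 + n))
Z(Y) = 3/Y
Z(I(2)) - 1*(-25380) = 3/(13 + 2² - 14*2) - 1*(-25380) = 3/(13 + 4 - 28) + 25380 = 3/(-11) + 25380 = 3*(-1/11) + 25380 = -3/11 + 25380 = 279177/11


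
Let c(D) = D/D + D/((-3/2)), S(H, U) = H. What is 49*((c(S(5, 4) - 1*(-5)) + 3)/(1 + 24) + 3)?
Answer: 10633/75 ≈ 141.77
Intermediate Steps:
c(D) = 1 - 2*D/3 (c(D) = 1 + D/((-3*½)) = 1 + D/(-3/2) = 1 + D*(-⅔) = 1 - 2*D/3)
49*((c(S(5, 4) - 1*(-5)) + 3)/(1 + 24) + 3) = 49*(((1 - 2*(5 - 1*(-5))/3) + 3)/(1 + 24) + 3) = 49*(((1 - 2*(5 + 5)/3) + 3)/25 + 3) = 49*(((1 - ⅔*10) + 3)*(1/25) + 3) = 49*(((1 - 20/3) + 3)*(1/25) + 3) = 49*((-17/3 + 3)*(1/25) + 3) = 49*(-8/3*1/25 + 3) = 49*(-8/75 + 3) = 49*(217/75) = 10633/75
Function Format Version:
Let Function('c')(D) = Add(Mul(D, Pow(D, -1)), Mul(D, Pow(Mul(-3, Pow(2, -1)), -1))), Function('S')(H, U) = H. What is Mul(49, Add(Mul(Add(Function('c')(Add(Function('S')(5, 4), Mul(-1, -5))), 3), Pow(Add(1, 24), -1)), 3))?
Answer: Rational(10633, 75) ≈ 141.77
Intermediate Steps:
Function('c')(D) = Add(1, Mul(Rational(-2, 3), D)) (Function('c')(D) = Add(1, Mul(D, Pow(Mul(-3, Rational(1, 2)), -1))) = Add(1, Mul(D, Pow(Rational(-3, 2), -1))) = Add(1, Mul(D, Rational(-2, 3))) = Add(1, Mul(Rational(-2, 3), D)))
Mul(49, Add(Mul(Add(Function('c')(Add(Function('S')(5, 4), Mul(-1, -5))), 3), Pow(Add(1, 24), -1)), 3)) = Mul(49, Add(Mul(Add(Add(1, Mul(Rational(-2, 3), Add(5, Mul(-1, -5)))), 3), Pow(Add(1, 24), -1)), 3)) = Mul(49, Add(Mul(Add(Add(1, Mul(Rational(-2, 3), Add(5, 5))), 3), Pow(25, -1)), 3)) = Mul(49, Add(Mul(Add(Add(1, Mul(Rational(-2, 3), 10)), 3), Rational(1, 25)), 3)) = Mul(49, Add(Mul(Add(Add(1, Rational(-20, 3)), 3), Rational(1, 25)), 3)) = Mul(49, Add(Mul(Add(Rational(-17, 3), 3), Rational(1, 25)), 3)) = Mul(49, Add(Mul(Rational(-8, 3), Rational(1, 25)), 3)) = Mul(49, Add(Rational(-8, 75), 3)) = Mul(49, Rational(217, 75)) = Rational(10633, 75)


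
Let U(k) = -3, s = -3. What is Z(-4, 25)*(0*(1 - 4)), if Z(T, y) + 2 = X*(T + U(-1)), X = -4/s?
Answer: 0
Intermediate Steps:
X = 4/3 (X = -4/(-3) = -4*(-1/3) = 4/3 ≈ 1.3333)
Z(T, y) = -6 + 4*T/3 (Z(T, y) = -2 + 4*(T - 3)/3 = -2 + 4*(-3 + T)/3 = -2 + (-4 + 4*T/3) = -6 + 4*T/3)
Z(-4, 25)*(0*(1 - 4)) = (-6 + (4/3)*(-4))*(0*(1 - 4)) = (-6 - 16/3)*(0*(-3)) = -34/3*0 = 0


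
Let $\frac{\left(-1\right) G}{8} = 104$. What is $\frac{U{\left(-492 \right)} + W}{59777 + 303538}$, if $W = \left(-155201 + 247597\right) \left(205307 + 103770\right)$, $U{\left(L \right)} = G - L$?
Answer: $\frac{9519159384}{121105} \approx 78603.0$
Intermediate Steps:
$G = -832$ ($G = \left(-8\right) 104 = -832$)
$U{\left(L \right)} = -832 - L$
$W = 28557478492$ ($W = 92396 \cdot 309077 = 28557478492$)
$\frac{U{\left(-492 \right)} + W}{59777 + 303538} = \frac{\left(-832 - -492\right) + 28557478492}{59777 + 303538} = \frac{\left(-832 + 492\right) + 28557478492}{363315} = \left(-340 + 28557478492\right) \frac{1}{363315} = 28557478152 \cdot \frac{1}{363315} = \frac{9519159384}{121105}$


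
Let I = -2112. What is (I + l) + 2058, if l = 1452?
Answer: 1398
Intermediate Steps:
(I + l) + 2058 = (-2112 + 1452) + 2058 = -660 + 2058 = 1398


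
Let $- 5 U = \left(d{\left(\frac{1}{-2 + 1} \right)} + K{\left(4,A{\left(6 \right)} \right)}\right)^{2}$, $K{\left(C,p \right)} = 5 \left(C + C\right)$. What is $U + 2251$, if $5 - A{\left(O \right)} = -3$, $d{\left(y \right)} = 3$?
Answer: $\frac{9406}{5} \approx 1881.2$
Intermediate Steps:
$A{\left(O \right)} = 8$ ($A{\left(O \right)} = 5 - -3 = 5 + 3 = 8$)
$K{\left(C,p \right)} = 10 C$ ($K{\left(C,p \right)} = 5 \cdot 2 C = 10 C$)
$U = - \frac{1849}{5}$ ($U = - \frac{\left(3 + 10 \cdot 4\right)^{2}}{5} = - \frac{\left(3 + 40\right)^{2}}{5} = - \frac{43^{2}}{5} = \left(- \frac{1}{5}\right) 1849 = - \frac{1849}{5} \approx -369.8$)
$U + 2251 = - \frac{1849}{5} + 2251 = \frac{9406}{5}$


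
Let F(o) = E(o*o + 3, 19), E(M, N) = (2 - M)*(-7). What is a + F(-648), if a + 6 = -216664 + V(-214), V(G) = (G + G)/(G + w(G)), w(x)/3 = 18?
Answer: 108906707/40 ≈ 2.7227e+6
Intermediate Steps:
w(x) = 54 (w(x) = 3*18 = 54)
V(G) = 2*G/(54 + G) (V(G) = (G + G)/(G + 54) = (2*G)/(54 + G) = 2*G/(54 + G))
E(M, N) = -14 + 7*M
F(o) = 7 + 7*o² (F(o) = -14 + 7*(o*o + 3) = -14 + 7*(o² + 3) = -14 + 7*(3 + o²) = -14 + (21 + 7*o²) = 7 + 7*o²)
a = -8666693/40 (a = -6 + (-216664 + 2*(-214)/(54 - 214)) = -6 + (-216664 + 2*(-214)/(-160)) = -6 + (-216664 + 2*(-214)*(-1/160)) = -6 + (-216664 + 107/40) = -6 - 8666453/40 = -8666693/40 ≈ -2.1667e+5)
a + F(-648) = -8666693/40 + (7 + 7*(-648)²) = -8666693/40 + (7 + 7*419904) = -8666693/40 + (7 + 2939328) = -8666693/40 + 2939335 = 108906707/40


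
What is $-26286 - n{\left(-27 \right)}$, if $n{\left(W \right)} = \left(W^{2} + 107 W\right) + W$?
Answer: $-24099$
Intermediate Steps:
$n{\left(W \right)} = W^{2} + 108 W$
$-26286 - n{\left(-27 \right)} = -26286 - - 27 \left(108 - 27\right) = -26286 - \left(-27\right) 81 = -26286 - -2187 = -26286 + 2187 = -24099$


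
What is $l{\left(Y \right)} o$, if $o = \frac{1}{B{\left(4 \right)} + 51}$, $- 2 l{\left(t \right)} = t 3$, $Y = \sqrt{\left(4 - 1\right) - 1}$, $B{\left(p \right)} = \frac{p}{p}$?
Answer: $- \frac{3 \sqrt{2}}{104} \approx -0.040795$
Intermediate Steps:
$B{\left(p \right)} = 1$
$Y = \sqrt{2}$ ($Y = \sqrt{3 - 1} = \sqrt{2} \approx 1.4142$)
$l{\left(t \right)} = - \frac{3 t}{2}$ ($l{\left(t \right)} = - \frac{t 3}{2} = - \frac{3 t}{2}$)
$o = \frac{1}{52}$ ($o = \frac{1}{1 + 51} = \frac{1}{52} \approx 0.019231$)
$l{\left(Y \right)} o = - \frac{3 \sqrt{2}}{2} \cdot \frac{1}{52} = - \frac{3 \sqrt{2}}{104}$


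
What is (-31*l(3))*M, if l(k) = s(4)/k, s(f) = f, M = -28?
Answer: 3472/3 ≈ 1157.3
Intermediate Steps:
l(k) = 4/k
(-31*l(3))*M = -124/3*(-28) = 3472/3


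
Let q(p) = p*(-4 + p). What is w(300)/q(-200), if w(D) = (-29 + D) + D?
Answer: 571/40800 ≈ 0.013995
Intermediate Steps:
w(D) = -29 + 2*D
w(300)/q(-200) = (-29 + 2*300)/((-200*(-4 - 200))) = (-29 + 600)/((-200*(-204))) = 571/40800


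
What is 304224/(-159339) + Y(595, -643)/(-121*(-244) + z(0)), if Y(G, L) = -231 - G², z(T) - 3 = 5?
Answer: -5452594996/392133279 ≈ -13.905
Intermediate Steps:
z(T) = 8 (z(T) = 3 + 5 = 8)
304224/(-159339) + Y(595, -643)/(-121*(-244) + z(0)) = 304224/(-159339) + (-231 - 1*595²)/(-121*(-244) + 8) = 304224*(-1/159339) + (-231 - 1*354025)/(29524 + 8) = -101408/53113 + (-231 - 354025)/29532 = -101408/53113 - 354256*1/29532 = -101408/53113 - 88564/7383 = -5452594996/392133279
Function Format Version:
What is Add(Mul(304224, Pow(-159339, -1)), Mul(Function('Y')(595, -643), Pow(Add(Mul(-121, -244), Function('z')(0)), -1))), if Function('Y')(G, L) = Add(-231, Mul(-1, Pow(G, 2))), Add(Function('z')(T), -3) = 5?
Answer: Rational(-5452594996, 392133279) ≈ -13.905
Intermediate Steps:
Function('z')(T) = 8 (Function('z')(T) = Add(3, 5) = 8)
Add(Mul(304224, Pow(-159339, -1)), Mul(Function('Y')(595, -643), Pow(Add(Mul(-121, -244), Function('z')(0)), -1))) = Add(Mul(304224, Pow(-159339, -1)), Mul(Add(-231, Mul(-1, Pow(595, 2))), Pow(Add(Mul(-121, -244), 8), -1))) = Add(Mul(304224, Rational(-1, 159339)), Mul(Add(-231, Mul(-1, 354025)), Pow(Add(29524, 8), -1))) = Add(Rational(-101408, 53113), Mul(Add(-231, -354025), Pow(29532, -1))) = Add(Rational(-101408, 53113), Mul(-354256, Rational(1, 29532))) = Add(Rational(-101408, 53113), Rational(-88564, 7383)) = Rational(-5452594996, 392133279)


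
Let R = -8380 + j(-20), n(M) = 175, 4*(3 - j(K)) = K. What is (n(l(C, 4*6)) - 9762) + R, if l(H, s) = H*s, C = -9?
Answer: -17959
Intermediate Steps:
j(K) = 3 - K/4
R = -8372 (R = -8380 + (3 - ¼*(-20)) = -8380 + (3 + 5) = -8380 + 8 = -8372)
(n(l(C, 4*6)) - 9762) + R = (175 - 9762) - 8372 = -9587 - 8372 = -17959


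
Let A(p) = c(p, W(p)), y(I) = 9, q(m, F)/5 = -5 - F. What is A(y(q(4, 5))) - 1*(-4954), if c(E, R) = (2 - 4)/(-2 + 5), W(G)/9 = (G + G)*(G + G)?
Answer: 14860/3 ≈ 4953.3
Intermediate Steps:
q(m, F) = -25 - 5*F (q(m, F) = 5*(-5 - F) = -25 - 5*F)
W(G) = 36*G² (W(G) = 9*((G + G)*(G + G)) = 9*((2*G)*(2*G)) = 9*(4*G²) = 36*G²)
c(E, R) = -⅔ (c(E, R) = -2/3 = -2*⅓ = -⅔)
A(p) = -⅔
A(y(q(4, 5))) - 1*(-4954) = -⅔ - 1*(-4954) = -⅔ + 4954 = 14860/3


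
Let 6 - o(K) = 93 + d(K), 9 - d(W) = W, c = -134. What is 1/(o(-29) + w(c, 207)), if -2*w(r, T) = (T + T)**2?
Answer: -1/85823 ≈ -1.1652e-5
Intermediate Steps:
d(W) = 9 - W
w(r, T) = -2*T**2 (w(r, T) = -(T + T)**2/2 = -4*T**2/2 = -2*T**2)
o(K) = -96 + K (o(K) = 6 - (93 + (9 - K)) = 6 - (102 - K) = 6 + (-102 + K) = -96 + K)
1/(o(-29) + w(c, 207)) = 1/((-96 - 29) - 2*207**2) = 1/(-125 - 2*42849) = 1/(-125 - 85698) = 1/(-85823) = -1/85823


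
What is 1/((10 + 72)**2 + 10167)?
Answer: 1/16891 ≈ 5.9203e-5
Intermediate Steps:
1/((10 + 72)**2 + 10167) = 1/(82**2 + 10167) = 1/(6724 + 10167) = 1/16891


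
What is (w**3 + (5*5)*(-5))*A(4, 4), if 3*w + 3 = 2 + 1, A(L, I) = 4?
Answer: -500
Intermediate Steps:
w = 0 (w = -1 + (2 + 1)/3 = -1 + (1/3)*3 = -1 + 1 = 0)
(w**3 + (5*5)*(-5))*A(4, 4) = (0**3 + (5*5)*(-5))*4 = (0 + 25*(-5))*4 = (0 - 125)*4 = -125*4 = -500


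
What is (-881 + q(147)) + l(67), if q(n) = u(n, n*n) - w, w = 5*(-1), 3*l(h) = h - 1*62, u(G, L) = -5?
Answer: -2638/3 ≈ -879.33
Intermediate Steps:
l(h) = -62/3 + h/3 (l(h) = (h - 1*62)/3 = (h - 62)/3 = (-62 + h)/3 = -62/3 + h/3)
w = -5
q(n) = 0 (q(n) = -5 - 1*(-5) = -5 + 5 = 0)
(-881 + q(147)) + l(67) = (-881 + 0) + (-62/3 + (⅓)*67) = -881 + (-62/3 + 67/3) = -881 + 5/3 = -2638/3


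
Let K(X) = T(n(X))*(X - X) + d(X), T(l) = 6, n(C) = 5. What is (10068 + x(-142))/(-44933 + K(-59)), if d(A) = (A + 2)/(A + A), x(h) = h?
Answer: -1171268/5302037 ≈ -0.22091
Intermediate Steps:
d(A) = (2 + A)/(2*A) (d(A) = (2 + A)/((2*A)) = (2 + A)*(1/(2*A)) = (2 + A)/(2*A))
K(X) = (2 + X)/(2*X) (K(X) = 6*(X - X) + (2 + X)/(2*X) = 6*0 + (2 + X)/(2*X) = 0 + (2 + X)/(2*X) = (2 + X)/(2*X))
(10068 + x(-142))/(-44933 + K(-59)) = (10068 - 142)/(-44933 + (½)*(2 - 59)/(-59)) = 9926/(-44933 + (½)*(-1/59)*(-57)) = 9926/(-44933 + 57/118) = 9926/(-5302037/118) = 9926*(-118/5302037) = -1171268/5302037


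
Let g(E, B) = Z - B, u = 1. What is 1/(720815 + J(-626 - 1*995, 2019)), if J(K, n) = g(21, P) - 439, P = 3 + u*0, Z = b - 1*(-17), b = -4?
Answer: 1/720386 ≈ 1.3881e-6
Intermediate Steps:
Z = 13 (Z = -4 - 1*(-17) = -4 + 17 = 13)
P = 3 (P = 3 + 1*0 = 3 + 0 = 3)
g(E, B) = 13 - B
J(K, n) = -429 (J(K, n) = (13 - 1*3) - 439 = (13 - 3) - 439 = 10 - 439 = -429)
1/(720815 + J(-626 - 1*995, 2019)) = 1/(720815 - 429) = 1/720386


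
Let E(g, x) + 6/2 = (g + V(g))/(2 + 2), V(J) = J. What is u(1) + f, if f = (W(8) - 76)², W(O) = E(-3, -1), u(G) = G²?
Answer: 25925/4 ≈ 6481.3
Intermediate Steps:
E(g, x) = -3 + g/2 (E(g, x) = -3 + (g + g)/(2 + 2) = -3 + (2*g)/4 = -3 + (2*g)*(¼) = -3 + g/2)
W(O) = -9/2 (W(O) = -3 + (½)*(-3) = -3 - 3/2 = -9/2)
f = 25921/4 (f = (-9/2 - 76)² = (-161/2)² = 25921/4 ≈ 6480.3)
u(1) + f = 1² + 25921/4 = 1 + 25921/4 = 25925/4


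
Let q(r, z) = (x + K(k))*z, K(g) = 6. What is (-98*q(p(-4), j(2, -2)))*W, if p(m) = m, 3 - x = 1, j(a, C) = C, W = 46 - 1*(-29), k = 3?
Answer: 117600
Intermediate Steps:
W = 75 (W = 46 + 29 = 75)
x = 2 (x = 3 - 1*1 = 3 - 1 = 2)
q(r, z) = 8*z (q(r, z) = (2 + 6)*z = 8*z)
(-98*q(p(-4), j(2, -2)))*W = -784*(-2)*75 = -98*(-16)*75 = 1568*75 = 117600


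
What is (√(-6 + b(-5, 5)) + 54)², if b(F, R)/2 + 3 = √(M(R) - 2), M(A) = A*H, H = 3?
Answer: (54 + I*√2*√(6 - √13))² ≈ 2911.2 + 236.34*I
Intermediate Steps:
M(A) = 3*A (M(A) = A*3 = 3*A)
b(F, R) = -6 + 2*√(-2 + 3*R) (b(F, R) = -6 + 2*√(3*R - 2) = -6 + 2*√(-2 + 3*R))
(√(-6 + b(-5, 5)) + 54)² = (√(-6 + (-6 + 2*√(-2 + 3*5))) + 54)² = (√(-6 + (-6 + 2*√(-2 + 15))) + 54)² = (√(-6 + (-6 + 2*√13)) + 54)² = (√(-12 + 2*√13) + 54)² = (54 + √(-12 + 2*√13))²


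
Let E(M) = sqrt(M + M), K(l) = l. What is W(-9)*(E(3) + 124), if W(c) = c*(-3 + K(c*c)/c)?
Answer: 13392 + 108*sqrt(6) ≈ 13657.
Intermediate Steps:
E(M) = sqrt(2)*sqrt(M) (E(M) = sqrt(2*M) = sqrt(2)*sqrt(M))
W(c) = c*(-3 + c) (W(c) = c*(-3 + (c*c)/c) = c*(-3 + c**2/c) = c*(-3 + c))
W(-9)*(E(3) + 124) = (-9*(-3 - 9))*(sqrt(2)*sqrt(3) + 124) = (-9*(-12))*(sqrt(6) + 124) = 108*(124 + sqrt(6)) = 13392 + 108*sqrt(6)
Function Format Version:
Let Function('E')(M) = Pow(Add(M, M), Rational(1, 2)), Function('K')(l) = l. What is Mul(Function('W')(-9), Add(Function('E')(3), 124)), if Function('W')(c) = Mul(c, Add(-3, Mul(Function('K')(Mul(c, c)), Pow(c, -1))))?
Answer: Add(13392, Mul(108, Pow(6, Rational(1, 2)))) ≈ 13657.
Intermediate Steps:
Function('E')(M) = Mul(Pow(2, Rational(1, 2)), Pow(M, Rational(1, 2))) (Function('E')(M) = Pow(Mul(2, M), Rational(1, 2)) = Mul(Pow(2, Rational(1, 2)), Pow(M, Rational(1, 2))))
Function('W')(c) = Mul(c, Add(-3, c)) (Function('W')(c) = Mul(c, Add(-3, Mul(Mul(c, c), Pow(c, -1)))) = Mul(c, Add(-3, Mul(Pow(c, 2), Pow(c, -1)))) = Mul(c, Add(-3, c)))
Mul(Function('W')(-9), Add(Function('E')(3), 124)) = Mul(Mul(-9, Add(-3, -9)), Add(Mul(Pow(2, Rational(1, 2)), Pow(3, Rational(1, 2))), 124)) = Mul(Mul(-9, -12), Add(Pow(6, Rational(1, 2)), 124)) = Mul(108, Add(124, Pow(6, Rational(1, 2)))) = Add(13392, Mul(108, Pow(6, Rational(1, 2))))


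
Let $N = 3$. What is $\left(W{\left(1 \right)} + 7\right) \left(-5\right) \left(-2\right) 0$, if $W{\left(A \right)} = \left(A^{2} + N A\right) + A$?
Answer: $0$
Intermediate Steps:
$W{\left(A \right)} = A^{2} + 4 A$ ($W{\left(A \right)} = \left(A^{2} + 3 A\right) + A = A^{2} + 4 A$)
$\left(W{\left(1 \right)} + 7\right) \left(-5\right) \left(-2\right) 0 = \left(1 \left(4 + 1\right) + 7\right) \left(-5\right) \left(-2\right) 0 = \left(1 \cdot 5 + 7\right) 10 \cdot 0 = \left(5 + 7\right) 0 = 12 \cdot 0 = 0$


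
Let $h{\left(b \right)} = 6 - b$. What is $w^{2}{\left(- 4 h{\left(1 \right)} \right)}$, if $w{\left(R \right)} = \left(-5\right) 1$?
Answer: $25$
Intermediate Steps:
$w{\left(R \right)} = -5$
$w^{2}{\left(- 4 h{\left(1 \right)} \right)} = \left(-5\right)^{2} = 25$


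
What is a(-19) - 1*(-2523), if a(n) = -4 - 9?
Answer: 2510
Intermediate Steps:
a(n) = -13
a(-19) - 1*(-2523) = -13 - 1*(-2523) = -13 + 2523 = 2510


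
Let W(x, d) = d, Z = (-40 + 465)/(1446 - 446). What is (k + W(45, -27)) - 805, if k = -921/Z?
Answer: -50984/17 ≈ -2999.1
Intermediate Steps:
Z = 17/40 (Z = 425/1000 = 425*(1/1000) = 17/40 ≈ 0.42500)
k = -36840/17 (k = -921/17/40 = -921*40/17 = -36840/17 ≈ -2167.1)
(k + W(45, -27)) - 805 = (-36840/17 - 27) - 805 = -37299/17 - 805 = -50984/17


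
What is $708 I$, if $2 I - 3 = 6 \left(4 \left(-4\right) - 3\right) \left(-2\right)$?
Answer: $81774$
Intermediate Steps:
$I = \frac{231}{2}$ ($I = \frac{3}{2} + \frac{6 \left(4 \left(-4\right) - 3\right) \left(-2\right)}{2} = \frac{3}{2} + \frac{6 \left(-16 - 3\right) \left(-2\right)}{2} = \frac{3}{2} + \frac{6 \left(-19\right) \left(-2\right)}{2} = \frac{3}{2} + \frac{\left(-114\right) \left(-2\right)}{2} = \frac{3}{2} + \frac{1}{2} \cdot 228 = \frac{3}{2} + 114 = \frac{231}{2} \approx 115.5$)
$708 I = 708 \cdot \frac{231}{2} = 81774$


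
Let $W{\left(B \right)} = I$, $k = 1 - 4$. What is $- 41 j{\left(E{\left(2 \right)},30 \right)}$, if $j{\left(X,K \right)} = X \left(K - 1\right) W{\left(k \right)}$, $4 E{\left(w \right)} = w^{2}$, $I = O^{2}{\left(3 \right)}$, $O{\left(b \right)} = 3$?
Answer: $-10701$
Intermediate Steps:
$I = 9$ ($I = 3^{2} = 9$)
$k = -3$
$W{\left(B \right)} = 9$
$E{\left(w \right)} = \frac{w^{2}}{4}$
$j{\left(X,K \right)} = 9 X \left(-1 + K\right)$ ($j{\left(X,K \right)} = X \left(K - 1\right) 9 = X \left(-1 + K\right) 9 = 9 X \left(-1 + K\right)$)
$- 41 j{\left(E{\left(2 \right)},30 \right)} = - 41 \cdot 9 \frac{2^{2}}{4} \left(-1 + 30\right) = - 41 \cdot 9 \cdot \frac{1}{4} \cdot 4 \cdot 29 = - 41 \cdot 9 \cdot 1 \cdot 29 = \left(-41\right) 261 = -10701$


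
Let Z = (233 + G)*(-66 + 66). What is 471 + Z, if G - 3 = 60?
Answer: 471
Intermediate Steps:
G = 63 (G = 3 + 60 = 63)
Z = 0 (Z = (233 + 63)*(-66 + 66) = 296*0 = 0)
471 + Z = 471 + 0 = 471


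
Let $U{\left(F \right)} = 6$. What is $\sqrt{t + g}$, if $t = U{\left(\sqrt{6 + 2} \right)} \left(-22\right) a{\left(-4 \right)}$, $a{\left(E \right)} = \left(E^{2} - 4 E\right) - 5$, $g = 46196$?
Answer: $146 \sqrt{2} \approx 206.48$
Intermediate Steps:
$a{\left(E \right)} = -5 + E^{2} - 4 E$
$t = -3564$ ($t = 6 \left(-22\right) \left(-5 + \left(-4\right)^{2} - -16\right) = - 132 \left(-5 + 16 + 16\right) = \left(-132\right) 27 = -3564$)
$\sqrt{t + g} = \sqrt{-3564 + 46196} = \sqrt{42632} = 146 \sqrt{2}$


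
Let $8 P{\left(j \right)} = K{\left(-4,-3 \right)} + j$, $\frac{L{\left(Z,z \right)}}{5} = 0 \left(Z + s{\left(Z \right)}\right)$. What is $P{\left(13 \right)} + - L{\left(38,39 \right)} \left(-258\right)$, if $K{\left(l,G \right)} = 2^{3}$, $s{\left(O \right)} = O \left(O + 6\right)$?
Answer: $\frac{21}{8} \approx 2.625$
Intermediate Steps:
$s{\left(O \right)} = O \left(6 + O\right)$
$K{\left(l,G \right)} = 8$
$L{\left(Z,z \right)} = 0$ ($L{\left(Z,z \right)} = 5 \cdot 0 \left(Z + Z \left(6 + Z\right)\right) = 5 \cdot 0 = 0$)
$P{\left(j \right)} = 1 + \frac{j}{8}$ ($P{\left(j \right)} = \frac{8 + j}{8} = 1 + \frac{j}{8}$)
$P{\left(13 \right)} + - L{\left(38,39 \right)} \left(-258\right) = \left(1 + \frac{1}{8} \cdot 13\right) + \left(-1\right) 0 \left(-258\right) = \left(1 + \frac{13}{8}\right) + 0 \left(-258\right) = \frac{21}{8} + 0 = \frac{21}{8}$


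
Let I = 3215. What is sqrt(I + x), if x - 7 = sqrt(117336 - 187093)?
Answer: sqrt(3222 + I*sqrt(69757)) ≈ 56.81 + 2.3245*I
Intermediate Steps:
x = 7 + I*sqrt(69757) (x = 7 + sqrt(117336 - 187093) = 7 + sqrt(-69757) = 7 + I*sqrt(69757) ≈ 7.0 + 264.12*I)
sqrt(I + x) = sqrt(3215 + (7 + I*sqrt(69757))) = sqrt(3222 + I*sqrt(69757))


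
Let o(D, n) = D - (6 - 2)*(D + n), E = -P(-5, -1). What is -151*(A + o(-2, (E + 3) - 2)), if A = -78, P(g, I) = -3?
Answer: 13288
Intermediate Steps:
E = 3 (E = -1*(-3) = 3)
o(D, n) = -4*n - 3*D (o(D, n) = D - 4*(D + n) = D - (4*D + 4*n) = D + (-4*D - 4*n) = -4*n - 3*D)
-151*(A + o(-2, (E + 3) - 2)) = -151*(-78 + (-4*((3 + 3) - 2) - 3*(-2))) = -151*(-78 + (-4*(6 - 2) + 6)) = -151*(-78 + (-4*4 + 6)) = -151*(-78 + (-16 + 6)) = -151*(-78 - 10) = -151*(-88) = 13288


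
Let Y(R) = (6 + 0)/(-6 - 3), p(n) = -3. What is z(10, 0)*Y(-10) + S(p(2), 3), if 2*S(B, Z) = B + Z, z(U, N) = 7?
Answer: -14/3 ≈ -4.6667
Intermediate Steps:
Y(R) = -⅔ (Y(R) = 6/(-9) = 6*(-⅑) = -⅔)
S(B, Z) = B/2 + Z/2 (S(B, Z) = (B + Z)/2 = B/2 + Z/2)
z(10, 0)*Y(-10) + S(p(2), 3) = 7*(-⅔) + ((½)*(-3) + (½)*3) = -14/3 + (-3/2 + 3/2) = -14/3 + 0 = -14/3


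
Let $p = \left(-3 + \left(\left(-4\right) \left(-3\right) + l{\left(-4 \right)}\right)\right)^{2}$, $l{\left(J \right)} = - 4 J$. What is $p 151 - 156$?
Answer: $94219$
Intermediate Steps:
$p = 625$ ($p = \left(-3 - -28\right)^{2} = \left(-3 + \left(12 + 16\right)\right)^{2} = \left(-3 + 28\right)^{2} = 25^{2} = 625$)
$p 151 - 156 = 625 \cdot 151 - 156 = 94375 - 156 = 94219$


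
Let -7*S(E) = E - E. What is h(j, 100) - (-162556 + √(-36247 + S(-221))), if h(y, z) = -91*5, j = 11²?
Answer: 162101 - I*√36247 ≈ 1.621e+5 - 190.39*I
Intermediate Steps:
S(E) = 0 (S(E) = -(E - E)/7 = -⅐*0 = 0)
j = 121
h(y, z) = -455
h(j, 100) - (-162556 + √(-36247 + S(-221))) = -455 - (-162556 + √(-36247 + 0)) = -455 - (-162556 + √(-36247)) = -455 - (-162556 + I*√36247) = -455 + (162556 - I*√36247) = 162101 - I*√36247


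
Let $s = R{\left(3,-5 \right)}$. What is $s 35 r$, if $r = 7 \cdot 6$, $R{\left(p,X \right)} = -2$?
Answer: $-2940$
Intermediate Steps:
$s = -2$
$r = 42$
$s 35 r = \left(-2\right) 35 \cdot 42 = \left(-70\right) 42 = -2940$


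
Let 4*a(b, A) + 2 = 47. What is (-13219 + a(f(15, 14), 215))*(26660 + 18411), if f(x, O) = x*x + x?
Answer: -2381146001/4 ≈ -5.9529e+8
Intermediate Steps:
f(x, O) = x + x² (f(x, O) = x² + x = x + x²)
a(b, A) = 45/4 (a(b, A) = -½ + (¼)*47 = -½ + 47/4 = 45/4)
(-13219 + a(f(15, 14), 215))*(26660 + 18411) = (-13219 + 45/4)*(26660 + 18411) = -52831/4*45071 = -2381146001/4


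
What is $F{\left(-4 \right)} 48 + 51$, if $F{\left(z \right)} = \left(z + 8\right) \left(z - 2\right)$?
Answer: $-1101$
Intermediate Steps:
$F{\left(z \right)} = \left(-2 + z\right) \left(8 + z\right)$ ($F{\left(z \right)} = \left(8 + z\right) \left(-2 + z\right) = \left(-2 + z\right) \left(8 + z\right)$)
$F{\left(-4 \right)} 48 + 51 = \left(-16 + \left(-4\right)^{2} + 6 \left(-4\right)\right) 48 + 51 = \left(-16 + 16 - 24\right) 48 + 51 = \left(-24\right) 48 + 51 = -1152 + 51 = -1101$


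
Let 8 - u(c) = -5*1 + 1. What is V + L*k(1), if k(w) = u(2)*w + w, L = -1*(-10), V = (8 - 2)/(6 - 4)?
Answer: 133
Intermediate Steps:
V = 3 (V = 6/2 = 6*(1/2) = 3)
u(c) = 12 (u(c) = 8 - (-5*1 + 1) = 8 - (-5 + 1) = 8 - 1*(-4) = 8 + 4 = 12)
L = 10
k(w) = 13*w (k(w) = 12*w + w = 13*w)
V + L*k(1) = 3 + 10*(13*1) = 3 + 10*13 = 3 + 130 = 133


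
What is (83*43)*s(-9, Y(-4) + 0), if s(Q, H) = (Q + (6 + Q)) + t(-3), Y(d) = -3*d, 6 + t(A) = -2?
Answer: -71380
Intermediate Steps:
t(A) = -8 (t(A) = -6 - 2 = -8)
s(Q, H) = -2 + 2*Q (s(Q, H) = (Q + (6 + Q)) - 8 = (6 + 2*Q) - 8 = -2 + 2*Q)
(83*43)*s(-9, Y(-4) + 0) = (83*43)*(-2 + 2*(-9)) = 3569*(-2 - 18) = 3569*(-20) = -71380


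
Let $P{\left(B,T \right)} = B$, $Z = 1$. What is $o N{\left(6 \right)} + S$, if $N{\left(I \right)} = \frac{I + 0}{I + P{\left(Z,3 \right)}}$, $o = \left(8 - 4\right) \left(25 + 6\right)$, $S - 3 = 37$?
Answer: $\frac{1024}{7} \approx 146.29$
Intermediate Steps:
$S = 40$ ($S = 3 + 37 = 40$)
$o = 124$ ($o = 4 \cdot 31 = 124$)
$N{\left(I \right)} = \frac{I}{1 + I}$ ($N{\left(I \right)} = \frac{I + 0}{I + 1} = \frac{I}{1 + I}$)
$o N{\left(6 \right)} + S = 124 \frac{6}{1 + 6} + 40 = 124 \cdot \frac{6}{7} + 40 = \frac{744}{7} + 40 = \frac{1024}{7}$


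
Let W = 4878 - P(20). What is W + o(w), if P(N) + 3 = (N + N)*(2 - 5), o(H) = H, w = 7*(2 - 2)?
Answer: 5001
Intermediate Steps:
w = 0 (w = 7*0 = 0)
P(N) = -3 - 6*N (P(N) = -3 + (N + N)*(2 - 5) = -3 + (2*N)*(-3) = -3 - 6*N)
W = 5001 (W = 4878 - (-3 - 6*20) = 4878 - (-3 - 120) = 4878 - 1*(-123) = 4878 + 123 = 5001)
W + o(w) = 5001 + 0 = 5001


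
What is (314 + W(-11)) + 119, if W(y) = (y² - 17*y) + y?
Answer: 730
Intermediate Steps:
W(y) = y² - 16*y
(314 + W(-11)) + 119 = (314 - 11*(-16 - 11)) + 119 = (314 - 11*(-27)) + 119 = (314 + 297) + 119 = 611 + 119 = 730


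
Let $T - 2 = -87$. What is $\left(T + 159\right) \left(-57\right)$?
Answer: $-4218$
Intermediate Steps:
$T = -85$ ($T = 2 - 87 = -85$)
$\left(T + 159\right) \left(-57\right) = \left(-85 + 159\right) \left(-57\right) = 74 \left(-57\right) = -4218$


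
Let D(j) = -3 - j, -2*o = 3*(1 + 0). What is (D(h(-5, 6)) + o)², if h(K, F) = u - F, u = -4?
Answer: 121/4 ≈ 30.250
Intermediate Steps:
h(K, F) = -4 - F
o = -3/2 (o = -3*(1 + 0)/2 = -3/2 ≈ -1.5000)
(D(h(-5, 6)) + o)² = ((-3 - (-4 - 1*6)) - 3/2)² = ((-3 - (-4 - 6)) - 3/2)² = ((-3 - 1*(-10)) - 3/2)² = ((-3 + 10) - 3/2)² = (7 - 3/2)² = (11/2)² = 121/4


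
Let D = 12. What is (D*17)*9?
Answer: 1836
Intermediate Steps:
(D*17)*9 = (12*17)*9 = 204*9 = 1836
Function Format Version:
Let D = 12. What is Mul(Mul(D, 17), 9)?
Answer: 1836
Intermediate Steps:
Mul(Mul(D, 17), 9) = Mul(Mul(12, 17), 9) = Mul(204, 9) = 1836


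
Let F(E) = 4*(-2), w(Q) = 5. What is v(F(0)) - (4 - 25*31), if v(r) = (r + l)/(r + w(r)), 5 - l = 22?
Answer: 2338/3 ≈ 779.33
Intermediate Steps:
l = -17 (l = 5 - 1*22 = 5 - 22 = -17)
F(E) = -8
v(r) = (-17 + r)/(5 + r) (v(r) = (r - 17)/(r + 5) = (-17 + r)/(5 + r))
v(F(0)) - (4 - 25*31) = (-17 - 8)/(5 - 8) - (4 - 25*31) = -25/(-3) - (4 - 775) = -1/3*(-25) - 1*(-771) = 25/3 + 771 = 2338/3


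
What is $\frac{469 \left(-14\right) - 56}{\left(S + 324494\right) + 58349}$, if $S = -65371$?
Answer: $- \frac{3311}{158736} \approx -0.020859$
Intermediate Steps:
$\frac{469 \left(-14\right) - 56}{\left(S + 324494\right) + 58349} = \frac{469 \left(-14\right) - 56}{\left(-65371 + 324494\right) + 58349} = \frac{-6566 - 56}{259123 + 58349} = - \frac{6622}{317472} = \left(-6622\right) \frac{1}{317472} = - \frac{3311}{158736}$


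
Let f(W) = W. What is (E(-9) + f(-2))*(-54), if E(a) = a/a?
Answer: 54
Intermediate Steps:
E(a) = 1
(E(-9) + f(-2))*(-54) = (1 - 2)*(-54) = -1*(-54) = 54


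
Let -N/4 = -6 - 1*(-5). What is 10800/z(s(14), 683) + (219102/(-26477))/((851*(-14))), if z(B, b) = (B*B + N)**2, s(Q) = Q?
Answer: 4269489303/15772348900 ≈ 0.27069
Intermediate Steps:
N = 4 (N = -4*(-6 - 1*(-5)) = -4*(-6 + 5) = -4*(-1) = 4)
z(B, b) = (4 + B**2)**2 (z(B, b) = (B*B + 4)**2 = (B**2 + 4)**2 = (4 + B**2)**2)
10800/z(s(14), 683) + (219102/(-26477))/((851*(-14))) = 10800/((4 + 14**2)**2) + (219102/(-26477))/((851*(-14))) = 10800/((4 + 196)**2) + (219102*(-1/26477))/(-11914) = 10800/(200**2) - 219102/26477*(-1/11914) = 10800/40000 + 109551/157723489 = 10800*(1/40000) + 109551/157723489 = 27/100 + 109551/157723489 = 4269489303/15772348900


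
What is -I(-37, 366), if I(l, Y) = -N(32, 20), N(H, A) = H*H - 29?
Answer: 995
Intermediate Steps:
N(H, A) = -29 + H² (N(H, A) = H² - 29 = -29 + H²)
I(l, Y) = -995 (I(l, Y) = -(-29 + 32²) = -(-29 + 1024) = -1*995 = -995)
-I(-37, 366) = -1*(-995) = 995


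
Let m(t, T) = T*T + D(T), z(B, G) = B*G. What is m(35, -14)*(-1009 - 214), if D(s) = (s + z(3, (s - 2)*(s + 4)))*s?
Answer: 7739144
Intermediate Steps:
D(s) = s*(s + 3*(-2 + s)*(4 + s)) (D(s) = (s + 3*((s - 2)*(s + 4)))*s = (s + 3*((-2 + s)*(4 + s)))*s = (s + 3*(-2 + s)*(4 + s))*s = s*(s + 3*(-2 + s)*(4 + s)))
m(t, T) = T² + T*(-24 + 3*T² + 7*T) (m(t, T) = T*T + T*(-24 + 3*T² + 7*T) = T² + T*(-24 + 3*T² + 7*T))
m(35, -14)*(-1009 - 214) = (-14*(-24 + 3*(-14)² + 8*(-14)))*(-1009 - 214) = -14*(-24 + 3*196 - 112)*(-1223) = -14*(-24 + 588 - 112)*(-1223) = -14*452*(-1223) = -6328*(-1223) = 7739144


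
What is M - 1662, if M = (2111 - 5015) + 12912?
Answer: 8346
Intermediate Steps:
M = 10008 (M = -2904 + 12912 = 10008)
M - 1662 = 10008 - 1662 = 8346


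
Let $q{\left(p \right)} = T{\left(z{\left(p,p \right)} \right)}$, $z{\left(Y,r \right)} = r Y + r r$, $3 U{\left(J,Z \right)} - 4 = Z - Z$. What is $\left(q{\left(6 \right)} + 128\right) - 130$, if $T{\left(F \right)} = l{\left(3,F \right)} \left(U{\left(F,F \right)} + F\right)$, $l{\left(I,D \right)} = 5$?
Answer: $\frac{1094}{3} \approx 364.67$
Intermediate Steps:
$U{\left(J,Z \right)} = \frac{4}{3}$ ($U{\left(J,Z \right)} = \frac{4}{3} + \frac{Z - Z}{3} = \frac{4}{3} + \frac{1}{3} \cdot 0 = \frac{4}{3} + 0 = \frac{4}{3}$)
$z{\left(Y,r \right)} = r^{2} + Y r$ ($z{\left(Y,r \right)} = Y r + r^{2} = r^{2} + Y r$)
$T{\left(F \right)} = \frac{20}{3} + 5 F$ ($T{\left(F \right)} = 5 \left(\frac{4}{3} + F\right) = \frac{20}{3} + 5 F$)
$q{\left(p \right)} = \frac{20}{3} + 10 p^{2}$ ($q{\left(p \right)} = \frac{20}{3} + 5 p \left(p + p\right) = \frac{20}{3} + 5 p 2 p = \frac{20}{3} + 5 \cdot 2 p^{2} = \frac{20}{3} + 10 p^{2}$)
$\left(q{\left(6 \right)} + 128\right) - 130 = \left(\left(\frac{20}{3} + 10 \cdot 6^{2}\right) + 128\right) - 130 = \left(\left(\frac{20}{3} + 10 \cdot 36\right) + 128\right) - 130 = \left(\left(\frac{20}{3} + 360\right) + 128\right) - 130 = \left(\frac{1100}{3} + 128\right) - 130 = \frac{1484}{3} - 130 = \frac{1094}{3}$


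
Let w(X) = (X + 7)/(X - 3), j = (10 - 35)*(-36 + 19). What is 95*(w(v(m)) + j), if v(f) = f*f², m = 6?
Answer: 8621060/213 ≈ 40474.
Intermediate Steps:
j = 425 (j = -25*(-17) = 425)
v(f) = f³
w(X) = (7 + X)/(-3 + X)
95*(w(v(m)) + j) = 95*((7 + 6³)/(-3 + 6³) + 425) = 95*((7 + 216)/(-3 + 216) + 425) = 95*(223/213 + 425) = 95*(90748/213) = 8621060/213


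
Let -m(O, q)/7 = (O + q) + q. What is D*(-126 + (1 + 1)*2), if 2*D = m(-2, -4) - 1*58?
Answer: -732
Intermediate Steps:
m(O, q) = -14*q - 7*O (m(O, q) = -7*((O + q) + q) = -7*(O + 2*q) = -14*q - 7*O)
D = 6 (D = ((-14*(-4) - 7*(-2)) - 1*58)/2 = ((56 + 14) - 58)/2 = (70 - 58)/2 = (1/2)*12 = 6)
D*(-126 + (1 + 1)*2) = 6*(-126 + (1 + 1)*2) = 6*(-126 + 2*2) = 6*(-126 + 4) = 6*(-122) = -732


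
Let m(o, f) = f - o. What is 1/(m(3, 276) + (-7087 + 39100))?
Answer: 1/32286 ≈ 3.0973e-5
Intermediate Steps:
1/(m(3, 276) + (-7087 + 39100)) = 1/((276 - 1*3) + (-7087 + 39100)) = 1/((276 - 3) + 32013) = 1/(273 + 32013) = 1/32286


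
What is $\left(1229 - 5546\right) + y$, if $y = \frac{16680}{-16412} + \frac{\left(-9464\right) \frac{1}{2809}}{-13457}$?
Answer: $- \frac{669708427062581}{155096325439} \approx -4318.0$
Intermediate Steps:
$y = - \frac{157590142418}{155096325439}$ ($y = 16680 \left(- \frac{1}{16412}\right) + \left(-9464\right) \frac{1}{2809} \left(- \frac{1}{13457}\right) = - \frac{4170}{4103} - - \frac{9464}{37800713} = - \frac{4170}{4103} + \frac{9464}{37800713} = - \frac{157590142418}{155096325439} \approx -1.0161$)
$\left(1229 - 5546\right) + y = \left(1229 - 5546\right) - \frac{157590142418}{155096325439} = -4317 - \frac{157590142418}{155096325439} = - \frac{669708427062581}{155096325439}$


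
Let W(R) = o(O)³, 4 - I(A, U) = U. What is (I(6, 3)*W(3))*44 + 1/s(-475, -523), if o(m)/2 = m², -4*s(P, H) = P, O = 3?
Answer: 121888804/475 ≈ 2.5661e+5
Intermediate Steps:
s(P, H) = -P/4
I(A, U) = 4 - U
o(m) = 2*m²
W(R) = 5832 (W(R) = (2*3²)³ = (2*9)³ = 18³ = 5832)
(I(6, 3)*W(3))*44 + 1/s(-475, -523) = ((4 - 1*3)*5832)*44 + 1/(-¼*(-475)) = ((4 - 3)*5832)*44 + 1/(475/4) = (1*5832)*44 + 4/475 = 5832*44 + 4/475 = 256608 + 4/475 = 121888804/475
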